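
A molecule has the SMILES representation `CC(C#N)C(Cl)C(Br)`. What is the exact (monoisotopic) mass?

Atom tally by fragment:
  CH3 → C:1 H:3
  CH(CN) → C:2 H:1 N:1
  CH(Cl) → C:1 H:1 Cl:1
  CH2Br → C:1 H:2 Br:1
Element totals:
  C: 5
  H: 7
  Br: 1
  Cl: 1
  N: 1
Molecular formula: C5H7BrClN.
  M = 5(12.0) + 7(1.007825) + 78.918338 + 34.968853 + 14.003074
    = 60.000000 + 7.054775 + 78.918338 + 34.968853 + 14.003074 = 194.945040

194.9450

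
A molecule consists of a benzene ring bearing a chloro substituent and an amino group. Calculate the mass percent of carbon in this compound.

Atom tally by fragment:
  benzene ring core → C:6 H:6
  (− 2 ring H displaced by substituents)
  + Cl → Cl:1
  + NH2 → N:1 H:2
Element totals:
  C: 6
  H: 6
  Cl: 1
  N: 1
Molecular formula: C6H6ClN.
Molar mass = 127.571 g/mol.
Mass from C: 6 × 12.011 = 72.066 g/mol.
%C = 72.066 / 127.571 × 100 = 56.49%.

56.49%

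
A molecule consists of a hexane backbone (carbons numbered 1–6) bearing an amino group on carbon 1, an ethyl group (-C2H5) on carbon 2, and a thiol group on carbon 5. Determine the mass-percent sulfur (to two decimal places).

Atom tally by fragment:
  H2NCH2 → C:1 H:4 N:1
  CH(C2H5) → C:3 H:6
  CH2 → C:1 H:2
  CH2 → C:1 H:2
  CH(SH) → C:1 H:2 S:1
  CH3 → C:1 H:3
Element totals:
  C: 8
  H: 19
  N: 1
  S: 1
Molecular formula: C8H19NS.
Molar mass = 161.307 g/mol.
Mass from S: 1 × 32.06 = 32.060 g/mol.
%S = 32.060 / 161.307 × 100 = 19.88%.

19.88%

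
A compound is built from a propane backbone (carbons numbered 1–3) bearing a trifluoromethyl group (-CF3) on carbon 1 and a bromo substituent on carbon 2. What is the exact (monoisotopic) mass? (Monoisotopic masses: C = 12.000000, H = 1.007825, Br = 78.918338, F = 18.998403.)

189.9605

Atom tally by fragment:
  F3CCH2 → C:2 H:2 F:3
  CH(Br) → C:1 H:1 Br:1
  CH3 → C:1 H:3
Element totals:
  C: 4
  H: 6
  Br: 1
  F: 3
Molecular formula: C4H6BrF3.
  M = 4(12.0) + 6(1.007825) + 78.918338 + 3(18.998403)
    = 48.000000 + 6.046950 + 78.918338 + 56.995209 = 189.960497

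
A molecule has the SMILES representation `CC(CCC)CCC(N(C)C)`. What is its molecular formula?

C10H23N

Atom tally by fragment:
  CH3 → C:1 H:3
  CH(CH2CH2CH3) → C:4 H:8
  CH2 → C:1 H:2
  CH2 → C:1 H:2
  CH2N(CH3)2 → C:3 H:8 N:1
Element totals:
  C: 10
  H: 23
  N: 1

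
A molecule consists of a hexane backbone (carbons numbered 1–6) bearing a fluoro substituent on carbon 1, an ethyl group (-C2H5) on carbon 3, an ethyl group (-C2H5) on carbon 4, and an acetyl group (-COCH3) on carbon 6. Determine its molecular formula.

Atom tally by fragment:
  FCH2 → C:1 H:2 F:1
  CH2 → C:1 H:2
  CH(C2H5) → C:3 H:6
  CH(C2H5) → C:3 H:6
  CH2 → C:1 H:2
  CH2COCH3 → C:3 H:5 O:1
Element totals:
  C: 12
  H: 23
  F: 1
  O: 1

C12H23FO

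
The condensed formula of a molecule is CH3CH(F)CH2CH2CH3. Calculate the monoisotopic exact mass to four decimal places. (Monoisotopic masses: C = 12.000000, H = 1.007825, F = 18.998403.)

90.0845

Element totals:
  C: 5
  H: 11
  F: 1
Molecular formula: C5H11F.
  M = 5(12.0) + 11(1.007825) + 18.998403
    = 60.000000 + 11.086075 + 18.998403 = 90.084478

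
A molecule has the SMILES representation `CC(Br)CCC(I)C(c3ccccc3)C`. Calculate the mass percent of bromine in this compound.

Atom tally by fragment:
  CH3 → C:1 H:3
  CH(Br) → C:1 H:1 Br:1
  CH2 → C:1 H:2
  CH2 → C:1 H:2
  CH(I) → C:1 H:1 I:1
  CH(C6H5) → C:7 H:6
  CH3 → C:1 H:3
Element totals:
  C: 13
  H: 18
  Br: 1
  I: 1
Molecular formula: C13H18BrI.
Molar mass = 381.095 g/mol.
Mass from Br: 1 × 79.904 = 79.904 g/mol.
%Br = 79.904 / 381.095 × 100 = 20.97%.

20.97%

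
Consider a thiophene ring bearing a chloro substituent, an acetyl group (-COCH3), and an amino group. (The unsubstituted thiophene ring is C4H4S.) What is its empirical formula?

C6H6ClNOS

Atom tally by fragment:
  thiophene ring core → C:4 H:4 S:1
  (− 3 ring H displaced by substituents)
  + Cl → Cl:1
  + COCH3 → C:2 H:3 O:1
  + NH2 → N:1 H:2
Element totals:
  C: 6
  H: 6
  Cl: 1
  N: 1
  O: 1
  S: 1
Molecular formula: C6H6ClNOS.
gcd of subscripts (6, 1, 6, 1, 1, 1) = 1, so the empirical formula equals the molecular formula.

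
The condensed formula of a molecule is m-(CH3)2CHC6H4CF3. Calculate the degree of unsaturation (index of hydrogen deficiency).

4

Atom tally by fragment:
  benzene ring core → C:6 H:6
  (− 2 ring H displaced by substituents)
  + CH(CH3)2 → C:3 H:7
  + CF3 → C:1 F:3
Element totals:
  C: 10
  H: 11
  F: 3
Molecular formula: C10H11F3.
DoU = (2C + 2 + N − H − X) / 2 = (2·10 + 2 + 0 − 11 − 3) / 2 = 4.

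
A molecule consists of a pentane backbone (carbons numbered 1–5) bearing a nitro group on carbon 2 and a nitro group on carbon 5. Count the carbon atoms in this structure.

Atom tally by fragment:
  CH3 → C:1 H:3
  CH(NO2) → C:1 H:1 N:1 O:2
  CH2 → C:1 H:2
  CH2 → C:1 H:2
  CH2NO2 → C:1 H:2 N:1 O:2
Element totals:
  C: 5
  H: 10
  N: 2
  O: 4

5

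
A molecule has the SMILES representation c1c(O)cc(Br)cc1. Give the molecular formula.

C6H5BrO

Atom tally by fragment:
  benzene ring core → C:6 H:6
  (− 2 ring H displaced by substituents)
  + OH → O:1 H:1
  + Br → Br:1
Element totals:
  C: 6
  H: 5
  Br: 1
  O: 1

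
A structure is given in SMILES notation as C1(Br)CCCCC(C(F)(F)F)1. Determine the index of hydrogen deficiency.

Atom tally by fragment:
  cyclohexane ring core → C:6 H:12
  (− 2 ring H displaced by substituents)
  + Br → Br:1
  + CF3 → C:1 F:3
Element totals:
  C: 7
  H: 10
  Br: 1
  F: 3
Molecular formula: C7H10BrF3.
DoU = (2C + 2 + N − H − X) / 2 = (2·7 + 2 + 0 − 10 − 4) / 2 = 1.

1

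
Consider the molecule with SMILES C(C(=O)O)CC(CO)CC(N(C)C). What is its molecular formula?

C9H19NO3

Atom tally by fragment:
  HOOCCH2 → C:2 H:3 O:2
  CH2 → C:1 H:2
  CH(CH2OH) → C:2 H:4 O:1
  CH2 → C:1 H:2
  CH2N(CH3)2 → C:3 H:8 N:1
Element totals:
  C: 9
  H: 19
  N: 1
  O: 3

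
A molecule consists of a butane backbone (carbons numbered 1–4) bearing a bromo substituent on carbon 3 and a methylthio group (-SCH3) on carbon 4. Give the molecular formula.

Atom tally by fragment:
  CH3 → C:1 H:3
  CH2 → C:1 H:2
  CH(Br) → C:1 H:1 Br:1
  CH2SCH3 → C:2 H:5 S:1
Element totals:
  C: 5
  H: 11
  Br: 1
  S: 1

C5H11BrS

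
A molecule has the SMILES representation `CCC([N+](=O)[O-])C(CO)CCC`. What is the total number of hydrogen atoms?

17

Atom tally by fragment:
  CH3 → C:1 H:3
  CH2 → C:1 H:2
  CH(NO2) → C:1 H:1 N:1 O:2
  CH(CH2OH) → C:2 H:4 O:1
  CH2 → C:1 H:2
  CH2 → C:1 H:2
  CH3 → C:1 H:3
Element totals:
  C: 8
  H: 17
  N: 1
  O: 3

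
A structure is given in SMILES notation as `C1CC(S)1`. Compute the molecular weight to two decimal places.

74.14 g/mol

Atom tally by fragment:
  cyclopropane ring core → C:3 H:6
  (− 1 ring H displaced by substituents)
  + SH → S:1 H:1
Element totals:
  C: 3
  H: 6
  S: 1
Molecular formula: C3H6S.
  M = 3(12.011) + 6(1.008) + 32.06
    = 36.033 + 6.048 + 32.060 = 74.141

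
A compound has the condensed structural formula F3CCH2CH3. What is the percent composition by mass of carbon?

36.74%

Element totals:
  C: 3
  H: 5
  F: 3
Molecular formula: C3H5F3.
Molar mass = 98.067 g/mol.
Mass from C: 3 × 12.011 = 36.033 g/mol.
%C = 36.033 / 98.067 × 100 = 36.74%.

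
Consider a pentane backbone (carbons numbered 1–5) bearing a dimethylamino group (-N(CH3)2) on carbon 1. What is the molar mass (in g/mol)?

Atom tally by fragment:
  (CH3)2NCH2 → C:3 H:8 N:1
  CH2 → C:1 H:2
  CH2 → C:1 H:2
  CH2 → C:1 H:2
  CH3 → C:1 H:3
Element totals:
  C: 7
  H: 17
  N: 1
Molecular formula: C7H17N.
  M = 7(12.011) + 17(1.008) + 14.007
    = 84.077 + 17.136 + 14.007 = 115.220

115.22 g/mol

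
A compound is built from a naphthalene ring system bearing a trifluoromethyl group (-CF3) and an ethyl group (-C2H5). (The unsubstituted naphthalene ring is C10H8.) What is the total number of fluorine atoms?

Atom tally by fragment:
  naphthalene ring system core → C:10 H:8
  (− 2 ring H displaced by substituents)
  + CF3 → C:1 F:3
  + C2H5 → C:2 H:5
Element totals:
  C: 13
  H: 11
  F: 3

3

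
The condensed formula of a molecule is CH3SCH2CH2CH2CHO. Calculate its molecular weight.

118.19 g/mol

Atom tally by fragment:
  CH3SCH2 → C:2 H:5 S:1
  CH2 → C:1 H:2
  CH2CHO → C:2 H:3 O:1
Element totals:
  C: 5
  H: 10
  O: 1
  S: 1
Molecular formula: C5H10OS.
  M = 5(12.011) + 10(1.008) + 15.999 + 32.06
    = 60.055 + 10.080 + 15.999 + 32.060 = 118.194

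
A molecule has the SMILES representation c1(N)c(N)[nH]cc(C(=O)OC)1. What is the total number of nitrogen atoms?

3

Atom tally by fragment:
  pyrrole ring core → C:4 H:5 N:1
  (− 3 ring H displaced by substituents)
  + NH2 → N:1 H:2
  + NH2 → N:1 H:2
  + COOCH3 → C:2 H:3 O:2
Element totals:
  C: 6
  H: 9
  N: 3
  O: 2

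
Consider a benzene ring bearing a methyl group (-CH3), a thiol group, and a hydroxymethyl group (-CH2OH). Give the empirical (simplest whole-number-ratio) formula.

Atom tally by fragment:
  benzene ring core → C:6 H:6
  (− 3 ring H displaced by substituents)
  + CH3 → C:1 H:3
  + SH → S:1 H:1
  + CH2OH → C:1 H:3 O:1
Element totals:
  C: 8
  H: 10
  O: 1
  S: 1
Molecular formula: C8H10OS.
gcd of subscripts (8, 10, 1, 1) = 1, so the empirical formula equals the molecular formula.

C8H10OS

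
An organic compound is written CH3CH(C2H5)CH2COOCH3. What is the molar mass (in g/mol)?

130.19 g/mol

Atom tally by fragment:
  CH3 → C:1 H:3
  CH(C2H5) → C:3 H:6
  CH2COOCH3 → C:3 H:5 O:2
Element totals:
  C: 7
  H: 14
  O: 2
Molecular formula: C7H14O2.
  M = 7(12.011) + 14(1.008) + 2(15.999)
    = 84.077 + 14.112 + 31.998 = 130.187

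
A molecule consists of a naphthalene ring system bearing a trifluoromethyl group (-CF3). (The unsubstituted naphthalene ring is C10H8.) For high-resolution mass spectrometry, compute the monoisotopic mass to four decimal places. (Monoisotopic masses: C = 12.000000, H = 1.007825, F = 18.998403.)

Atom tally by fragment:
  naphthalene ring system core → C:10 H:8
  (− 1 ring H displaced by substituents)
  + CF3 → C:1 F:3
Element totals:
  C: 11
  H: 7
  F: 3
Molecular formula: C11H7F3.
  M = 11(12.0) + 7(1.007825) + 3(18.998403)
    = 132.000000 + 7.054775 + 56.995209 = 196.049984

196.0500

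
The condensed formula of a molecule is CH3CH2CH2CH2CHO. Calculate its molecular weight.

86.13 g/mol

Atom tally by fragment:
  CH3 → C:1 H:3
  CH2 → C:1 H:2
  CH2 → C:1 H:2
  CH2CHO → C:2 H:3 O:1
Element totals:
  C: 5
  H: 10
  O: 1
Molecular formula: C5H10O.
  M = 5(12.011) + 10(1.008) + 15.999
    = 60.055 + 10.080 + 15.999 = 86.134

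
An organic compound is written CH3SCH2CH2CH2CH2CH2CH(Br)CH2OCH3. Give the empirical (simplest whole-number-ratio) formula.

C9H19BrOS

Atom tally by fragment:
  CH3SCH2 → C:2 H:5 S:1
  CH2 → C:1 H:2
  CH2 → C:1 H:2
  CH2 → C:1 H:2
  CH2 → C:1 H:2
  CH(Br) → C:1 H:1 Br:1
  CH2OCH3 → C:2 H:5 O:1
Element totals:
  C: 9
  H: 19
  Br: 1
  O: 1
  S: 1
Molecular formula: C9H19BrOS.
gcd of subscripts (1, 9, 19, 1, 1) = 1, so the empirical formula equals the molecular formula.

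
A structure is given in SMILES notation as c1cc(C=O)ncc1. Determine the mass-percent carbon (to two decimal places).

Atom tally by fragment:
  pyridine ring core → C:5 H:5 N:1
  (− 1 ring H displaced by substituents)
  + CHO → C:1 H:1 O:1
Element totals:
  C: 6
  H: 5
  N: 1
  O: 1
Molecular formula: C6H5NO.
Molar mass = 107.112 g/mol.
Mass from C: 6 × 12.011 = 72.066 g/mol.
%C = 72.066 / 107.112 × 100 = 67.28%.

67.28%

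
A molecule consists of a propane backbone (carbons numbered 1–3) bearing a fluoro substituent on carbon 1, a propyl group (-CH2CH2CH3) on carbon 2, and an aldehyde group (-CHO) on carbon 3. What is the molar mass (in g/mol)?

132.18 g/mol

Atom tally by fragment:
  FCH2 → C:1 H:2 F:1
  CH(CH2CH2CH3) → C:4 H:8
  CH2CHO → C:2 H:3 O:1
Element totals:
  C: 7
  H: 13
  F: 1
  O: 1
Molecular formula: C7H13FO.
  M = 7(12.011) + 13(1.008) + 18.998 + 15.999
    = 84.077 + 13.104 + 18.998 + 15.999 = 132.178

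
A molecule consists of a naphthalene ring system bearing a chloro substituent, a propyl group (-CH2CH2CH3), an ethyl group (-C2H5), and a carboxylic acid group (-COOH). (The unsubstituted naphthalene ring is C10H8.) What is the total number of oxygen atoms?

2

Atom tally by fragment:
  naphthalene ring system core → C:10 H:8
  (− 4 ring H displaced by substituents)
  + Cl → Cl:1
  + CH2CH2CH3 → C:3 H:7
  + C2H5 → C:2 H:5
  + COOH → C:1 H:1 O:2
Element totals:
  C: 16
  H: 17
  Cl: 1
  O: 2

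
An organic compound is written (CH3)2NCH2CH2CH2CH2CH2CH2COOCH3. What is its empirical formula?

C10H21NO2

Atom tally by fragment:
  (CH3)2NCH2 → C:3 H:8 N:1
  CH2 → C:1 H:2
  CH2 → C:1 H:2
  CH2 → C:1 H:2
  CH2 → C:1 H:2
  CH2COOCH3 → C:3 H:5 O:2
Element totals:
  C: 10
  H: 21
  N: 1
  O: 2
Molecular formula: C10H21NO2.
gcd of subscripts (10, 21, 1, 2) = 1, so the empirical formula equals the molecular formula.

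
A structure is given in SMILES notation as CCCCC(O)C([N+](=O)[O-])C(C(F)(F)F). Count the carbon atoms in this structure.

Atom tally by fragment:
  CH3 → C:1 H:3
  CH2 → C:1 H:2
  CH2 → C:1 H:2
  CH2 → C:1 H:2
  CH(OH) → C:1 H:2 O:1
  CH(NO2) → C:1 H:1 N:1 O:2
  CH2CF3 → C:2 H:2 F:3
Element totals:
  C: 8
  H: 14
  F: 3
  N: 1
  O: 3

8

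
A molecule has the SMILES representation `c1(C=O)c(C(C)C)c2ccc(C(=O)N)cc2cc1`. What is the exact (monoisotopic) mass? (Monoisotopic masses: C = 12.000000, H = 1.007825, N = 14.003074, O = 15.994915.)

241.1103

Atom tally by fragment:
  naphthalene ring system core → C:10 H:8
  (− 3 ring H displaced by substituents)
  + CHO → C:1 H:1 O:1
  + CH(CH3)2 → C:3 H:7
  + CONH2 → C:1 H:2 O:1 N:1
Element totals:
  C: 15
  H: 15
  N: 1
  O: 2
Molecular formula: C15H15NO2.
  M = 15(12.0) + 15(1.007825) + 14.003074 + 2(15.994915)
    = 180.000000 + 15.117375 + 14.003074 + 31.989830 = 241.110279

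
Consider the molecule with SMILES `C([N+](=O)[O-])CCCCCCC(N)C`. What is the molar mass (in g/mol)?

188.27 g/mol

Atom tally by fragment:
  O2NCH2 → C:1 H:2 N:1 O:2
  CH2 → C:1 H:2
  CH2 → C:1 H:2
  CH2 → C:1 H:2
  CH2 → C:1 H:2
  CH2 → C:1 H:2
  CH2 → C:1 H:2
  CH(NH2) → C:1 H:3 N:1
  CH3 → C:1 H:3
Element totals:
  C: 9
  H: 20
  N: 2
  O: 2
Molecular formula: C9H20N2O2.
  M = 9(12.011) + 20(1.008) + 2(14.007) + 2(15.999)
    = 108.099 + 20.160 + 28.014 + 31.998 = 188.271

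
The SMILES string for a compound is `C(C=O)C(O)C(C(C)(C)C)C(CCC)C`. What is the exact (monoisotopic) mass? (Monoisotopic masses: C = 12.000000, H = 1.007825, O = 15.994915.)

Atom tally by fragment:
  OHCCH2 → C:2 H:3 O:1
  CH(OH) → C:1 H:2 O:1
  CH(C(CH3)3) → C:5 H:10
  CH(CH2CH2CH3) → C:4 H:8
  CH3 → C:1 H:3
Element totals:
  C: 13
  H: 26
  O: 2
Molecular formula: C13H26O2.
  M = 13(12.0) + 26(1.007825) + 2(15.994915)
    = 156.000000 + 26.203450 + 31.989830 = 214.193280

214.1933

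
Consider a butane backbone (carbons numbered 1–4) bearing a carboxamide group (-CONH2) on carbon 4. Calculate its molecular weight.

Atom tally by fragment:
  CH3 → C:1 H:3
  CH2 → C:1 H:2
  CH2 → C:1 H:2
  CH2CONH2 → C:2 H:4 O:1 N:1
Element totals:
  C: 5
  H: 11
  N: 1
  O: 1
Molecular formula: C5H11NO.
  M = 5(12.011) + 11(1.008) + 14.007 + 15.999
    = 60.055 + 11.088 + 14.007 + 15.999 = 101.149

101.15 g/mol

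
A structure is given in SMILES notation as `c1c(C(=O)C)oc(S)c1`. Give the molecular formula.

Atom tally by fragment:
  furan ring core → C:4 H:4 O:1
  (− 2 ring H displaced by substituents)
  + COCH3 → C:2 H:3 O:1
  + SH → S:1 H:1
Element totals:
  C: 6
  H: 6
  O: 2
  S: 1

C6H6O2S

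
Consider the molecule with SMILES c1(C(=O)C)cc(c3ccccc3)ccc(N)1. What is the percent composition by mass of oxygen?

7.57%

Atom tally by fragment:
  benzene ring core → C:6 H:6
  (− 3 ring H displaced by substituents)
  + COCH3 → C:2 H:3 O:1
  + C6H5 → C:6 H:5
  + NH2 → N:1 H:2
Element totals:
  C: 14
  H: 13
  N: 1
  O: 1
Molecular formula: C14H13NO.
Molar mass = 211.264 g/mol.
Mass from O: 1 × 15.999 = 15.999 g/mol.
%O = 15.999 / 211.264 × 100 = 7.57%.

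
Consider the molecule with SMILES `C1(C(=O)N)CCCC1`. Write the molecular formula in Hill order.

Atom tally by fragment:
  cyclopentane ring core → C:5 H:10
  (− 1 ring H displaced by substituents)
  + CONH2 → C:1 H:2 O:1 N:1
Element totals:
  C: 6
  H: 11
  N: 1
  O: 1

C6H11NO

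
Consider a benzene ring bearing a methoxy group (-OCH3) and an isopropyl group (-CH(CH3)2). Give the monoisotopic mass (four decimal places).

Atom tally by fragment:
  benzene ring core → C:6 H:6
  (− 2 ring H displaced by substituents)
  + OCH3 → C:1 H:3 O:1
  + CH(CH3)2 → C:3 H:7
Element totals:
  C: 10
  H: 14
  O: 1
Molecular formula: C10H14O.
  M = 10(12.0) + 14(1.007825) + 15.994915
    = 120.000000 + 14.109550 + 15.994915 = 150.104465

150.1045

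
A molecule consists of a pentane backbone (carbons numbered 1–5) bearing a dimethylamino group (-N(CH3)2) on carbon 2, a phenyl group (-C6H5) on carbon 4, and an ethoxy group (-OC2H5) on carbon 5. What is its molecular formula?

Atom tally by fragment:
  CH3 → C:1 H:3
  CH(N(CH3)2) → C:3 H:7 N:1
  CH2 → C:1 H:2
  CH(C6H5) → C:7 H:6
  CH2OC2H5 → C:3 H:7 O:1
Element totals:
  C: 15
  H: 25
  N: 1
  O: 1

C15H25NO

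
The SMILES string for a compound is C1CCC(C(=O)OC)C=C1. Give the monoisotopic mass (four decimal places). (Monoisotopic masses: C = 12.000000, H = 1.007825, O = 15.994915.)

140.0837

Atom tally by fragment:
  cyclohexene ring core → C:6 H:10
  (− 1 ring H displaced by substituents)
  + COOCH3 → C:2 H:3 O:2
Element totals:
  C: 8
  H: 12
  O: 2
Molecular formula: C8H12O2.
  M = 8(12.0) + 12(1.007825) + 2(15.994915)
    = 96.000000 + 12.093900 + 31.989830 = 140.083730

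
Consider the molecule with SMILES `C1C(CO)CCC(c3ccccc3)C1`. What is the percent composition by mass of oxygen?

Atom tally by fragment:
  cyclohexane ring core → C:6 H:12
  (− 2 ring H displaced by substituents)
  + CH2OH → C:1 H:3 O:1
  + C6H5 → C:6 H:5
Element totals:
  C: 13
  H: 18
  O: 1
Molecular formula: C13H18O.
Molar mass = 190.286 g/mol.
Mass from O: 1 × 15.999 = 15.999 g/mol.
%O = 15.999 / 190.286 × 100 = 8.41%.

8.41%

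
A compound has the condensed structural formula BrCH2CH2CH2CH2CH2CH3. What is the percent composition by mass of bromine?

48.40%

Element totals:
  C: 6
  H: 13
  Br: 1
Molecular formula: C6H13Br.
Molar mass = 165.074 g/mol.
Mass from Br: 1 × 79.904 = 79.904 g/mol.
%Br = 79.904 / 165.074 × 100 = 48.40%.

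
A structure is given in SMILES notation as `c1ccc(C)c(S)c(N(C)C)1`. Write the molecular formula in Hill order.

Atom tally by fragment:
  benzene ring core → C:6 H:6
  (− 3 ring H displaced by substituents)
  + CH3 → C:1 H:3
  + SH → S:1 H:1
  + N(CH3)2 → N:1 C:2 H:6
Element totals:
  C: 9
  H: 13
  N: 1
  S: 1

C9H13NS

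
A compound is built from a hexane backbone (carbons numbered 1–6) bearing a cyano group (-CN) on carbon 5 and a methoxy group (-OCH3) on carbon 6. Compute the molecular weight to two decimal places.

Atom tally by fragment:
  CH3 → C:1 H:3
  CH2 → C:1 H:2
  CH2 → C:1 H:2
  CH2 → C:1 H:2
  CH(CN) → C:2 H:1 N:1
  CH2OCH3 → C:2 H:5 O:1
Element totals:
  C: 8
  H: 15
  N: 1
  O: 1
Molecular formula: C8H15NO.
  M = 8(12.011) + 15(1.008) + 14.007 + 15.999
    = 96.088 + 15.120 + 14.007 + 15.999 = 141.214

141.21 g/mol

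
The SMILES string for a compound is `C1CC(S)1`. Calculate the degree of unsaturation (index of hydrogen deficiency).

1

Atom tally by fragment:
  cyclopropane ring core → C:3 H:6
  (− 1 ring H displaced by substituents)
  + SH → S:1 H:1
Element totals:
  C: 3
  H: 6
  S: 1
Molecular formula: C3H6S.
DoU = (2C + 2 + N − H − X) / 2 = (2·3 + 2 + 0 − 6 − 0) / 2 = 1.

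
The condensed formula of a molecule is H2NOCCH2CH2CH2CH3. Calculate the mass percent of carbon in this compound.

Atom tally by fragment:
  H2NOCCH2 → C:2 H:4 O:1 N:1
  CH2 → C:1 H:2
  CH2 → C:1 H:2
  CH3 → C:1 H:3
Element totals:
  C: 5
  H: 11
  N: 1
  O: 1
Molecular formula: C5H11NO.
Molar mass = 101.149 g/mol.
Mass from C: 5 × 12.011 = 60.055 g/mol.
%C = 60.055 / 101.149 × 100 = 59.37%.

59.37%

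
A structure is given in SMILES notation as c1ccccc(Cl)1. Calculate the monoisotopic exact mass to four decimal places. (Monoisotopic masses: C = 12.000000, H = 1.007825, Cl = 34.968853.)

112.0080

Atom tally by fragment:
  benzene ring core → C:6 H:6
  (− 1 ring H displaced by substituents)
  + Cl → Cl:1
Element totals:
  C: 6
  H: 5
  Cl: 1
Molecular formula: C6H5Cl.
  M = 6(12.0) + 5(1.007825) + 34.968853
    = 72.000000 + 5.039125 + 34.968853 = 112.007978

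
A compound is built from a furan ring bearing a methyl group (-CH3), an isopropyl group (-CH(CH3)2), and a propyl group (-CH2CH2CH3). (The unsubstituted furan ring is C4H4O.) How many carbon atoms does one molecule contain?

Atom tally by fragment:
  furan ring core → C:4 H:4 O:1
  (− 3 ring H displaced by substituents)
  + CH3 → C:1 H:3
  + CH(CH3)2 → C:3 H:7
  + CH2CH2CH3 → C:3 H:7
Element totals:
  C: 11
  H: 18
  O: 1

11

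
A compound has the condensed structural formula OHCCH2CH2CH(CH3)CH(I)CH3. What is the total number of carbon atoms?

Element totals:
  C: 7
  H: 13
  I: 1
  O: 1

7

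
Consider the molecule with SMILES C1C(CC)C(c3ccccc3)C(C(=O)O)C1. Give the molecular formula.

Atom tally by fragment:
  cyclopentane ring core → C:5 H:10
  (− 3 ring H displaced by substituents)
  + C2H5 → C:2 H:5
  + C6H5 → C:6 H:5
  + COOH → C:1 H:1 O:2
Element totals:
  C: 14
  H: 18
  O: 2

C14H18O2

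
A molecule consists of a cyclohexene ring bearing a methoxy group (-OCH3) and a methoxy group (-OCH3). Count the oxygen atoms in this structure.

Atom tally by fragment:
  cyclohexene ring core → C:6 H:10
  (− 2 ring H displaced by substituents)
  + OCH3 → C:1 H:3 O:1
  + OCH3 → C:1 H:3 O:1
Element totals:
  C: 8
  H: 14
  O: 2

2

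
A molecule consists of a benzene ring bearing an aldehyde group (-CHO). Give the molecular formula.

Atom tally by fragment:
  benzene ring core → C:6 H:6
  (− 1 ring H displaced by substituents)
  + CHO → C:1 H:1 O:1
Element totals:
  C: 7
  H: 6
  O: 1

C7H6O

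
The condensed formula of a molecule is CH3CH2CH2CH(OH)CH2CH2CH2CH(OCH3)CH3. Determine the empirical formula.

C5H11O

Element totals:
  C: 10
  H: 22
  O: 2
Molecular formula: C10H22O2.
gcd of subscripts = 2; dividing each by 2:
  C: 10/2 = 5
  H: 22/2 = 11
  O: 2/2 = 1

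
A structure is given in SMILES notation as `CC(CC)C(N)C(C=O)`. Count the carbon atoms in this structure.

7

Atom tally by fragment:
  CH3 → C:1 H:3
  CH(C2H5) → C:3 H:6
  CH(NH2) → C:1 H:3 N:1
  CH2CHO → C:2 H:3 O:1
Element totals:
  C: 7
  H: 15
  N: 1
  O: 1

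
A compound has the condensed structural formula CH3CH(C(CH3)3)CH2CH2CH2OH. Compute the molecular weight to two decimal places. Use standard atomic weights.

144.26 g/mol

Atom tally by fragment:
  CH3 → C:1 H:3
  CH(C(CH3)3) → C:5 H:10
  CH2 → C:1 H:2
  CH2 → C:1 H:2
  CH2OH → C:1 H:3 O:1
Element totals:
  C: 9
  H: 20
  O: 1
Molecular formula: C9H20O.
  M = 9(12.011) + 20(1.008) + 15.999
    = 108.099 + 20.160 + 15.999 = 144.258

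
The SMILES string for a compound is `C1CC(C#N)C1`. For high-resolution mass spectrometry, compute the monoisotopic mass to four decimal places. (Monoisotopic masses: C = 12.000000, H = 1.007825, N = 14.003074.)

Atom tally by fragment:
  cyclobutane ring core → C:4 H:8
  (− 1 ring H displaced by substituents)
  + CN → C:1 N:1
Element totals:
  C: 5
  H: 7
  N: 1
Molecular formula: C5H7N.
  M = 5(12.0) + 7(1.007825) + 14.003074
    = 60.000000 + 7.054775 + 14.003074 = 81.057849

81.0578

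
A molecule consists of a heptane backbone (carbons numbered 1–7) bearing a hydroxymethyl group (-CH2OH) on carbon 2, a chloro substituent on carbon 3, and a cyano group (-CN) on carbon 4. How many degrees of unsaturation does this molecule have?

2

Atom tally by fragment:
  CH3 → C:1 H:3
  CH(CH2OH) → C:2 H:4 O:1
  CH(Cl) → C:1 H:1 Cl:1
  CH(CN) → C:2 H:1 N:1
  CH2 → C:1 H:2
  CH2 → C:1 H:2
  CH3 → C:1 H:3
Element totals:
  C: 9
  H: 16
  Cl: 1
  N: 1
  O: 1
Molecular formula: C9H16ClNO.
DoU = (2C + 2 + N − H − X) / 2 = (2·9 + 2 + 1 − 16 − 1) / 2 = 2.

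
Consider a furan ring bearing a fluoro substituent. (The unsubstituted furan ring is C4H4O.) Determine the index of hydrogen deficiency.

Atom tally by fragment:
  furan ring core → C:4 H:4 O:1
  (− 1 ring H displaced by substituents)
  + F → F:1
Element totals:
  C: 4
  H: 3
  F: 1
  O: 1
Molecular formula: C4H3FO.
DoU = (2C + 2 + N − H − X) / 2 = (2·4 + 2 + 0 − 3 − 1) / 2 = 3.

3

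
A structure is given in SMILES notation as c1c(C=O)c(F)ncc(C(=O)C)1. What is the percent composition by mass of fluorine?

Atom tally by fragment:
  pyridine ring core → C:5 H:5 N:1
  (− 3 ring H displaced by substituents)
  + CHO → C:1 H:1 O:1
  + F → F:1
  + COCH3 → C:2 H:3 O:1
Element totals:
  C: 8
  H: 6
  F: 1
  N: 1
  O: 2
Molecular formula: C8H6FNO2.
Molar mass = 167.139 g/mol.
Mass from F: 1 × 18.998 = 18.998 g/mol.
%F = 18.998 / 167.139 × 100 = 11.37%.

11.37%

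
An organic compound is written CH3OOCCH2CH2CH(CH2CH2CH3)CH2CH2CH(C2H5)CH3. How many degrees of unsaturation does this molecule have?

Element totals:
  C: 14
  H: 28
  O: 2
Molecular formula: C14H28O2.
DoU = (2C + 2 + N − H − X) / 2 = (2·14 + 2 + 0 − 28 − 0) / 2 = 1.

1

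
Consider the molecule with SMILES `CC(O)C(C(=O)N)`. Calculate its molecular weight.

Atom tally by fragment:
  CH3 → C:1 H:3
  CH(OH) → C:1 H:2 O:1
  CH2CONH2 → C:2 H:4 O:1 N:1
Element totals:
  C: 4
  H: 9
  N: 1
  O: 2
Molecular formula: C4H9NO2.
  M = 4(12.011) + 9(1.008) + 14.007 + 2(15.999)
    = 48.044 + 9.072 + 14.007 + 31.998 = 103.121

103.12 g/mol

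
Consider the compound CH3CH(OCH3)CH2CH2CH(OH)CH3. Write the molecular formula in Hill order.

C7H16O2

Atom tally by fragment:
  CH3 → C:1 H:3
  CH(OCH3) → C:2 H:4 O:1
  CH2 → C:1 H:2
  CH2 → C:1 H:2
  CH(OH) → C:1 H:2 O:1
  CH3 → C:1 H:3
Element totals:
  C: 7
  H: 16
  O: 2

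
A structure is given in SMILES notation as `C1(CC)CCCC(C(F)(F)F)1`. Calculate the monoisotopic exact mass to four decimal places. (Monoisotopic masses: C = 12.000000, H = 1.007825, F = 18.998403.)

166.0969

Atom tally by fragment:
  cyclopentane ring core → C:5 H:10
  (− 2 ring H displaced by substituents)
  + C2H5 → C:2 H:5
  + CF3 → C:1 F:3
Element totals:
  C: 8
  H: 13
  F: 3
Molecular formula: C8H13F3.
  M = 8(12.0) + 13(1.007825) + 3(18.998403)
    = 96.000000 + 13.101725 + 56.995209 = 166.096934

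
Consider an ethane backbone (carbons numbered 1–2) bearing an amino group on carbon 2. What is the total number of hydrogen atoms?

Atom tally by fragment:
  CH3 → C:1 H:3
  CH2NH2 → C:1 H:4 N:1
Element totals:
  C: 2
  H: 7
  N: 1

7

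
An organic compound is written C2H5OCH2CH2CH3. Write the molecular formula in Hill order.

C5H12O

Atom tally by fragment:
  C2H5OCH2 → C:3 H:7 O:1
  CH2 → C:1 H:2
  CH3 → C:1 H:3
Element totals:
  C: 5
  H: 12
  O: 1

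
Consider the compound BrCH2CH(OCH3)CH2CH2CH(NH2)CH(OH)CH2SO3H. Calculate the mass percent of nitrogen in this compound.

Element totals:
  C: 8
  H: 18
  Br: 1
  N: 1
  O: 5
  S: 1
Molecular formula: C8H18BrNO5S.
Molar mass = 320.198 g/mol.
Mass from N: 1 × 14.007 = 14.007 g/mol.
%N = 14.007 / 320.198 × 100 = 4.37%.

4.37%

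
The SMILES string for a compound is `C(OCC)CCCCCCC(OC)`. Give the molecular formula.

C11H24O2

Atom tally by fragment:
  C2H5OCH2 → C:3 H:7 O:1
  CH2 → C:1 H:2
  CH2 → C:1 H:2
  CH2 → C:1 H:2
  CH2 → C:1 H:2
  CH2 → C:1 H:2
  CH2 → C:1 H:2
  CH2OCH3 → C:2 H:5 O:1
Element totals:
  C: 11
  H: 24
  O: 2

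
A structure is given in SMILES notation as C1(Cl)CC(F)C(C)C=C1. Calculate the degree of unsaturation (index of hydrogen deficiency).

Atom tally by fragment:
  cyclohexene ring core → C:6 H:10
  (− 3 ring H displaced by substituents)
  + Cl → Cl:1
  + F → F:1
  + CH3 → C:1 H:3
Element totals:
  C: 7
  H: 10
  Cl: 1
  F: 1
Molecular formula: C7H10ClF.
DoU = (2C + 2 + N − H − X) / 2 = (2·7 + 2 + 0 − 10 − 2) / 2 = 2.

2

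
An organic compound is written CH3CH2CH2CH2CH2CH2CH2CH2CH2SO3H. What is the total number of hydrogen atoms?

20

Atom tally by fragment:
  CH3 → C:1 H:3
  CH2 → C:1 H:2
  CH2 → C:1 H:2
  CH2 → C:1 H:2
  CH2 → C:1 H:2
  CH2 → C:1 H:2
  CH2 → C:1 H:2
  CH2 → C:1 H:2
  CH2SO3H → C:1 H:3 S:1 O:3
Element totals:
  C: 9
  H: 20
  O: 3
  S: 1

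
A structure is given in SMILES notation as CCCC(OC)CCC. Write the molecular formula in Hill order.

C8H18O

Atom tally by fragment:
  CH3 → C:1 H:3
  CH2 → C:1 H:2
  CH2 → C:1 H:2
  CH(OCH3) → C:2 H:4 O:1
  CH2 → C:1 H:2
  CH2 → C:1 H:2
  CH3 → C:1 H:3
Element totals:
  C: 8
  H: 18
  O: 1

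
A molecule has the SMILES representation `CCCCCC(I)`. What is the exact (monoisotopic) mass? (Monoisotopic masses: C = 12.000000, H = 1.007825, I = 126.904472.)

Atom tally by fragment:
  CH3 → C:1 H:3
  CH2 → C:1 H:2
  CH2 → C:1 H:2
  CH2 → C:1 H:2
  CH2 → C:1 H:2
  CH2I → C:1 H:2 I:1
Element totals:
  C: 6
  H: 13
  I: 1
Molecular formula: C6H13I.
  M = 6(12.0) + 13(1.007825) + 126.904472
    = 72.000000 + 13.101725 + 126.904472 = 212.006197

212.0062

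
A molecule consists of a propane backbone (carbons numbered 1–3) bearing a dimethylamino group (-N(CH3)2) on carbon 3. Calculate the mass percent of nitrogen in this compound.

Atom tally by fragment:
  CH3 → C:1 H:3
  CH2 → C:1 H:2
  CH2N(CH3)2 → C:3 H:8 N:1
Element totals:
  C: 5
  H: 13
  N: 1
Molecular formula: C5H13N.
Molar mass = 87.166 g/mol.
Mass from N: 1 × 14.007 = 14.007 g/mol.
%N = 14.007 / 87.166 × 100 = 16.07%.

16.07%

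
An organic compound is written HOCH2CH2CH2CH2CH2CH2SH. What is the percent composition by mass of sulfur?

23.88%

Atom tally by fragment:
  HOCH2CH2 → C:2 H:5 O:1
  CH2 → C:1 H:2
  CH2 → C:1 H:2
  CH2 → C:1 H:2
  CH2SH → C:1 H:3 S:1
Element totals:
  C: 6
  H: 14
  O: 1
  S: 1
Molecular formula: C6H14OS.
Molar mass = 134.237 g/mol.
Mass from S: 1 × 32.06 = 32.060 g/mol.
%S = 32.060 / 134.237 × 100 = 23.88%.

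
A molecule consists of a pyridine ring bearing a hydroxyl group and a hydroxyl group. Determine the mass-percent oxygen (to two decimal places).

Atom tally by fragment:
  pyridine ring core → C:5 H:5 N:1
  (− 2 ring H displaced by substituents)
  + OH → O:1 H:1
  + OH → O:1 H:1
Element totals:
  C: 5
  H: 5
  N: 1
  O: 2
Molecular formula: C5H5NO2.
Molar mass = 111.100 g/mol.
Mass from O: 2 × 15.999 = 31.998 g/mol.
%O = 31.998 / 111.100 × 100 = 28.80%.

28.80%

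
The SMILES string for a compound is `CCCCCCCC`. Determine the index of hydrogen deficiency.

0

Atom tally by fragment:
  CH3 → C:1 H:3
  CH2 → C:1 H:2
  CH2 → C:1 H:2
  CH2 → C:1 H:2
  CH2 → C:1 H:2
  CH2 → C:1 H:2
  CH2 → C:1 H:2
  CH3 → C:1 H:3
Element totals:
  C: 8
  H: 18
Molecular formula: C8H18.
DoU = (2C + 2 + N − H − X) / 2 = (2·8 + 2 + 0 − 18 − 0) / 2 = 0.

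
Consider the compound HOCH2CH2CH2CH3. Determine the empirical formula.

Atom tally by fragment:
  HOCH2CH2 → C:2 H:5 O:1
  CH2 → C:1 H:2
  CH3 → C:1 H:3
Element totals:
  C: 4
  H: 10
  O: 1
Molecular formula: C4H10O.
gcd of subscripts (4, 10, 1) = 1, so the empirical formula equals the molecular formula.

C4H10O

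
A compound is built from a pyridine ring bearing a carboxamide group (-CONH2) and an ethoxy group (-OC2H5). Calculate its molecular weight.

Atom tally by fragment:
  pyridine ring core → C:5 H:5 N:1
  (− 2 ring H displaced by substituents)
  + CONH2 → C:1 H:2 O:1 N:1
  + OC2H5 → C:2 H:5 O:1
Element totals:
  C: 8
  H: 10
  N: 2
  O: 2
Molecular formula: C8H10N2O2.
  M = 8(12.011) + 10(1.008) + 2(14.007) + 2(15.999)
    = 96.088 + 10.080 + 28.014 + 31.998 = 166.180

166.18 g/mol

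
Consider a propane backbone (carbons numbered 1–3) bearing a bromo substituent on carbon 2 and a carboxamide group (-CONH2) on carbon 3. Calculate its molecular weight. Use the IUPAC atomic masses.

Atom tally by fragment:
  CH3 → C:1 H:3
  CH(Br) → C:1 H:1 Br:1
  CH2CONH2 → C:2 H:4 O:1 N:1
Element totals:
  C: 4
  H: 8
  Br: 1
  N: 1
  O: 1
Molecular formula: C4H8BrNO.
  M = 4(12.011) + 8(1.008) + 79.904 + 14.007 + 15.999
    = 48.044 + 8.064 + 79.904 + 14.007 + 15.999 = 166.018

166.02 g/mol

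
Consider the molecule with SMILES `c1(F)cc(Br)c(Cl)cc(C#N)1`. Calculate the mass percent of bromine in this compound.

34.08%

Atom tally by fragment:
  benzene ring core → C:6 H:6
  (− 4 ring H displaced by substituents)
  + F → F:1
  + Br → Br:1
  + Cl → Cl:1
  + CN → C:1 N:1
Element totals:
  C: 7
  H: 2
  Br: 1
  Cl: 1
  F: 1
  N: 1
Molecular formula: C7H2BrClFN.
Molar mass = 234.452 g/mol.
Mass from Br: 1 × 79.904 = 79.904 g/mol.
%Br = 79.904 / 234.452 × 100 = 34.08%.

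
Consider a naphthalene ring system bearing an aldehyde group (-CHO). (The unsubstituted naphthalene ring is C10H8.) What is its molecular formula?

C11H8O

Atom tally by fragment:
  naphthalene ring system core → C:10 H:8
  (− 1 ring H displaced by substituents)
  + CHO → C:1 H:1 O:1
Element totals:
  C: 11
  H: 8
  O: 1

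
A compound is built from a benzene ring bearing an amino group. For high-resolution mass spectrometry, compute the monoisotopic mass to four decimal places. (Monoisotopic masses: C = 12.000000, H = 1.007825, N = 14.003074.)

93.0578

Atom tally by fragment:
  benzene ring core → C:6 H:6
  (− 1 ring H displaced by substituents)
  + NH2 → N:1 H:2
Element totals:
  C: 6
  H: 7
  N: 1
Molecular formula: C6H7N.
  M = 6(12.0) + 7(1.007825) + 14.003074
    = 72.000000 + 7.054775 + 14.003074 = 93.057849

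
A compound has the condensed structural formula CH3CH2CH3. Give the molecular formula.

C3H8

Atom tally by fragment:
  CH3 → C:1 H:3
  CH2 → C:1 H:2
  CH3 → C:1 H:3
Element totals:
  C: 3
  H: 8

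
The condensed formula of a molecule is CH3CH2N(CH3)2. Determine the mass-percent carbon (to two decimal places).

Atom tally by fragment:
  CH3 → C:1 H:3
  CH2N(CH3)2 → C:3 H:8 N:1
Element totals:
  C: 4
  H: 11
  N: 1
Molecular formula: C4H11N.
Molar mass = 73.139 g/mol.
Mass from C: 4 × 12.011 = 48.044 g/mol.
%C = 48.044 / 73.139 × 100 = 65.69%.

65.69%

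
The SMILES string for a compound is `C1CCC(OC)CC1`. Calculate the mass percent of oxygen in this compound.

14.01%

Atom tally by fragment:
  cyclohexane ring core → C:6 H:12
  (− 1 ring H displaced by substituents)
  + OCH3 → C:1 H:3 O:1
Element totals:
  C: 7
  H: 14
  O: 1
Molecular formula: C7H14O.
Molar mass = 114.188 g/mol.
Mass from O: 1 × 15.999 = 15.999 g/mol.
%O = 15.999 / 114.188 × 100 = 14.01%.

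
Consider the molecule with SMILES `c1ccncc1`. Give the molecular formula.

Atom tally by fragment:
  pyridine ring core → C:5 H:5 N:1
Element totals:
  C: 5
  H: 5
  N: 1

C5H5N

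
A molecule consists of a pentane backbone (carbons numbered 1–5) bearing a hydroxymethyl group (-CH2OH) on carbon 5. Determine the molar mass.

Atom tally by fragment:
  CH3 → C:1 H:3
  CH2 → C:1 H:2
  CH2 → C:1 H:2
  CH2 → C:1 H:2
  CH2CH2OH → C:2 H:5 O:1
Element totals:
  C: 6
  H: 14
  O: 1
Molecular formula: C6H14O.
  M = 6(12.011) + 14(1.008) + 15.999
    = 72.066 + 14.112 + 15.999 = 102.177

102.18 g/mol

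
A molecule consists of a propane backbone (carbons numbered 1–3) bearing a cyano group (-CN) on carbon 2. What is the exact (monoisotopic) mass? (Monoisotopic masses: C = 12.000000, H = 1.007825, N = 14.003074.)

69.0578

Atom tally by fragment:
  CH3 → C:1 H:3
  CH(CN) → C:2 H:1 N:1
  CH3 → C:1 H:3
Element totals:
  C: 4
  H: 7
  N: 1
Molecular formula: C4H7N.
  M = 4(12.0) + 7(1.007825) + 14.003074
    = 48.000000 + 7.054775 + 14.003074 = 69.057849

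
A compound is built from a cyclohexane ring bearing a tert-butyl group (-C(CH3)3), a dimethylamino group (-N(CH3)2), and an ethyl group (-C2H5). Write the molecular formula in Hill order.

C14H29N

Atom tally by fragment:
  cyclohexane ring core → C:6 H:12
  (− 3 ring H displaced by substituents)
  + C(CH3)3 → C:4 H:9
  + N(CH3)2 → N:1 C:2 H:6
  + C2H5 → C:2 H:5
Element totals:
  C: 14
  H: 29
  N: 1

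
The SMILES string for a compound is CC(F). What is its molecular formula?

Atom tally by fragment:
  CH3 → C:1 H:3
  CH2F → C:1 H:2 F:1
Element totals:
  C: 2
  H: 5
  F: 1

C2H5F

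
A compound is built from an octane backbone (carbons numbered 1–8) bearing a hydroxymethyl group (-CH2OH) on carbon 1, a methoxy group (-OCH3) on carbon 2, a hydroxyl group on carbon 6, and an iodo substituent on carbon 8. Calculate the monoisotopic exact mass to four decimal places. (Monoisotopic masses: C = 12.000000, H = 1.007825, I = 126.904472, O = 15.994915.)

316.0535

Atom tally by fragment:
  HOCH2CH2 → C:2 H:5 O:1
  CH(OCH3) → C:2 H:4 O:1
  CH2 → C:1 H:2
  CH2 → C:1 H:2
  CH2 → C:1 H:2
  CH(OH) → C:1 H:2 O:1
  CH2 → C:1 H:2
  CH2I → C:1 H:2 I:1
Element totals:
  C: 10
  H: 21
  I: 1
  O: 3
Molecular formula: C10H21IO3.
  M = 10(12.0) + 21(1.007825) + 126.904472 + 3(15.994915)
    = 120.000000 + 21.164325 + 126.904472 + 47.984745 = 316.053542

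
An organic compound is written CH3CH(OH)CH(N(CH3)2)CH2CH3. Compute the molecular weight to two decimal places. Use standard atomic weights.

131.22 g/mol

Atom tally by fragment:
  CH3 → C:1 H:3
  CH(OH) → C:1 H:2 O:1
  CH(N(CH3)2) → C:3 H:7 N:1
  CH2 → C:1 H:2
  CH3 → C:1 H:3
Element totals:
  C: 7
  H: 17
  N: 1
  O: 1
Molecular formula: C7H17NO.
  M = 7(12.011) + 17(1.008) + 14.007 + 15.999
    = 84.077 + 17.136 + 14.007 + 15.999 = 131.219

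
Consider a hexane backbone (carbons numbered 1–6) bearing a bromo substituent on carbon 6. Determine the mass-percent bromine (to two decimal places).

48.40%

Atom tally by fragment:
  CH3 → C:1 H:3
  CH2 → C:1 H:2
  CH2 → C:1 H:2
  CH2 → C:1 H:2
  CH2 → C:1 H:2
  CH2Br → C:1 H:2 Br:1
Element totals:
  C: 6
  H: 13
  Br: 1
Molecular formula: C6H13Br.
Molar mass = 165.074 g/mol.
Mass from Br: 1 × 79.904 = 79.904 g/mol.
%Br = 79.904 / 165.074 × 100 = 48.40%.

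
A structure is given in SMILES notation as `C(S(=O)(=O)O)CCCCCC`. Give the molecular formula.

Atom tally by fragment:
  HO3SCH2 → C:1 H:3 S:1 O:3
  CH2 → C:1 H:2
  CH2 → C:1 H:2
  CH2 → C:1 H:2
  CH2 → C:1 H:2
  CH2 → C:1 H:2
  CH3 → C:1 H:3
Element totals:
  C: 7
  H: 16
  O: 3
  S: 1

C7H16O3S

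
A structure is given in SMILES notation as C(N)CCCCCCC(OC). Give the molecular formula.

C9H21NO

Atom tally by fragment:
  H2NCH2 → C:1 H:4 N:1
  CH2 → C:1 H:2
  CH2 → C:1 H:2
  CH2 → C:1 H:2
  CH2 → C:1 H:2
  CH2 → C:1 H:2
  CH2 → C:1 H:2
  CH2OCH3 → C:2 H:5 O:1
Element totals:
  C: 9
  H: 21
  N: 1
  O: 1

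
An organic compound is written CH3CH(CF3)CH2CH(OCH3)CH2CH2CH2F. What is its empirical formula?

Atom tally by fragment:
  CH3 → C:1 H:3
  CH(CF3) → C:2 H:1 F:3
  CH2 → C:1 H:2
  CH(OCH3) → C:2 H:4 O:1
  CH2 → C:1 H:2
  CH2 → C:1 H:2
  CH2F → C:1 H:2 F:1
Element totals:
  C: 9
  H: 16
  F: 4
  O: 1
Molecular formula: C9H16F4O.
gcd of subscripts (9, 4, 16, 1) = 1, so the empirical formula equals the molecular formula.

C9H16F4O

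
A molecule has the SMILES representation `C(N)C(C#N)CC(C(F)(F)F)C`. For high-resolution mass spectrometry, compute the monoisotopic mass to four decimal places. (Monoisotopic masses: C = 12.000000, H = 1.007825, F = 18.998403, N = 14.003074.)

180.0874

Atom tally by fragment:
  H2NCH2 → C:1 H:4 N:1
  CH(CN) → C:2 H:1 N:1
  CH2 → C:1 H:2
  CH(CF3) → C:2 H:1 F:3
  CH3 → C:1 H:3
Element totals:
  C: 7
  H: 11
  F: 3
  N: 2
Molecular formula: C7H11F3N2.
  M = 7(12.0) + 11(1.007825) + 3(18.998403) + 2(14.003074)
    = 84.000000 + 11.086075 + 56.995209 + 28.006148 = 180.087432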